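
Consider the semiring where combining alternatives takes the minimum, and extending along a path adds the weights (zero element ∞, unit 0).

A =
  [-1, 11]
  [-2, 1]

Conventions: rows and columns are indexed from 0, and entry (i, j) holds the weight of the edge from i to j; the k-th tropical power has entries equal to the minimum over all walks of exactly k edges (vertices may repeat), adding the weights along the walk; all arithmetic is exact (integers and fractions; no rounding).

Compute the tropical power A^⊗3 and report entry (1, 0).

A^⊗2:
  [-2, 10]
  [-3, 2]
A^⊗3:
  [-3, 9]
  [-4, 3]
Key observation: the optimum is the walk 1->0->0->0, with weight (-2) + (-1) + (-1) = -4.
Optimal value attained by: walk 1->0->0->0.
Answer: (A^⊗3)[1][0] = -4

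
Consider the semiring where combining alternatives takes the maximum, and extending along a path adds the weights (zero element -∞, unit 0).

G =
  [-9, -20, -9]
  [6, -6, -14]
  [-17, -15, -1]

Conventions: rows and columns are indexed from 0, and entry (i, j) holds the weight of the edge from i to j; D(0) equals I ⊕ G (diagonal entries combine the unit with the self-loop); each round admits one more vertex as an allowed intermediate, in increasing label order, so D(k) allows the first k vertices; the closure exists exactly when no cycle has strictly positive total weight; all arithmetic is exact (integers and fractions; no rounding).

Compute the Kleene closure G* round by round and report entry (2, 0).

D(0):
  [0, -20, -9]
  [6, 0, -14]
  [-17, -15, 0]
D(1):
  [0, -20, -9]
  [6, 0, -3]
  [-17, -15, 0]
D(2):
  [0, -20, -9]
  [6, 0, -3]
  [-9, -15, 0]
D(3):
  [0, -20, -9]
  [6, 0, -3]
  [-9, -15, 0]
Answer: G*[2][0] = -9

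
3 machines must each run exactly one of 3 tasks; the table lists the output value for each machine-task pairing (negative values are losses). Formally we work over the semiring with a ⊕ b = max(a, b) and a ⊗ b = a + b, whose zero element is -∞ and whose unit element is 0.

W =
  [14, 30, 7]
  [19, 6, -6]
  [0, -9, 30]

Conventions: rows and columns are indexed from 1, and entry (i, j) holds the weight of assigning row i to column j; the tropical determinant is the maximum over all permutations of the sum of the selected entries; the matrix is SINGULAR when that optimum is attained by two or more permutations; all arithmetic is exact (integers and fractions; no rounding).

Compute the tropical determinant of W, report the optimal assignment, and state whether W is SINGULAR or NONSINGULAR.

σ = (1, 2, 3): 14 + 6 + 30 = 50
σ = (1, 3, 2): 14 + (-6) + (-9) = -1
σ = (2, 1, 3): 30 + 19 + 30 = 79
σ = (2, 3, 1): 30 + (-6) + 0 = 24
σ = (3, 1, 2): 7 + 19 + (-9) = 17
σ = (3, 2, 1): 7 + 6 + 0 = 13
Optimal value attained by: σ = (2, 1, 3).
Answer: det⊕(W) = 79; verdict: NONSINGULAR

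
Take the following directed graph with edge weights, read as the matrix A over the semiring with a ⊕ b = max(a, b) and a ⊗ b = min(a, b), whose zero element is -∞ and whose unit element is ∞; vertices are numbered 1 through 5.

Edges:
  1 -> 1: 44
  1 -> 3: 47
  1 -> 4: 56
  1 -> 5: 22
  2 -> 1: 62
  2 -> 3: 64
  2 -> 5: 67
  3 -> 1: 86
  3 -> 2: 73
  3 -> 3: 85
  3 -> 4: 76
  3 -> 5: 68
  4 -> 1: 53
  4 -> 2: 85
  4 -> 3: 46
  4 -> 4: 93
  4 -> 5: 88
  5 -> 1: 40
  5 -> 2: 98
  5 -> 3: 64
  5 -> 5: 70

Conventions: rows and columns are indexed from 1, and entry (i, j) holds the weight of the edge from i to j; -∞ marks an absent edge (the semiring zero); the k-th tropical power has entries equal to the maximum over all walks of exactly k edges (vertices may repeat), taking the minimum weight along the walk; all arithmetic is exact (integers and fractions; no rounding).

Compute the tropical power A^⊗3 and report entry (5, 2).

A^⊗2:
  [53, 56, 47, 56, 56]
  [64, 67, 64, 64, 67]
  [85, 76, 85, 76, 76]
  [62, 88, 64, 93, 88]
  [64, 70, 64, 64, 70]
A^⊗3:
  [56, 56, 56, 56, 56]
  [64, 67, 64, 64, 67]
  [85, 76, 85, 76, 76]
  [64, 88, 64, 93, 88]
  [64, 70, 64, 64, 70]
Key observation: the optimum is the walk 5->5->5->2, with weight 70 min 70 min 98 = 70.
Optimal value attained by: walk 5->5->5->2.
Answer: (A^⊗3)[5][2] = 70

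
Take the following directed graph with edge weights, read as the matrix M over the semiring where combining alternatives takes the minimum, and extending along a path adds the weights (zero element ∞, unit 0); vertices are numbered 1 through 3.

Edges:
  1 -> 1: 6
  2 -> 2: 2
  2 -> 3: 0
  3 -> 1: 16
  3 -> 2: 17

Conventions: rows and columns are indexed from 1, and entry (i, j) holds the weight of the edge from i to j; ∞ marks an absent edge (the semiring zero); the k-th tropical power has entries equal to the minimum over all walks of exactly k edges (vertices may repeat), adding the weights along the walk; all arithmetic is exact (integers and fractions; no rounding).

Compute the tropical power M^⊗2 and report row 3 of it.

M^⊗2:
  [12, ∞, ∞]
  [16, 4, 2]
  [22, 19, 17]
Answer: row 3 of M^⊗2 = [22, 19, 17]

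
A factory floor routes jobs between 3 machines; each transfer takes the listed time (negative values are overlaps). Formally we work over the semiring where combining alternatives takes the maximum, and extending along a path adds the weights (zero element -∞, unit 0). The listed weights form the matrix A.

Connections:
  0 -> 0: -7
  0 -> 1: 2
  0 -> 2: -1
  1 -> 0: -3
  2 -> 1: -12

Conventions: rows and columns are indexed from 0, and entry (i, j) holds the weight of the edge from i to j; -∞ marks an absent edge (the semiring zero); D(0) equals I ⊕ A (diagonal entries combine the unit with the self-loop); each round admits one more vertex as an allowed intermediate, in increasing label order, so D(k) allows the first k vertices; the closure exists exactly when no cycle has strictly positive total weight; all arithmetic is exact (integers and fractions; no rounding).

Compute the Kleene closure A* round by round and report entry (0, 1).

D(0):
  [0, 2, -1]
  [-3, 0, -∞]
  [-∞, -12, 0]
D(1):
  [0, 2, -1]
  [-3, 0, -4]
  [-∞, -12, 0]
D(2):
  [0, 2, -1]
  [-3, 0, -4]
  [-15, -12, 0]
D(3):
  [0, 2, -1]
  [-3, 0, -4]
  [-15, -12, 0]
Answer: A*[0][1] = 2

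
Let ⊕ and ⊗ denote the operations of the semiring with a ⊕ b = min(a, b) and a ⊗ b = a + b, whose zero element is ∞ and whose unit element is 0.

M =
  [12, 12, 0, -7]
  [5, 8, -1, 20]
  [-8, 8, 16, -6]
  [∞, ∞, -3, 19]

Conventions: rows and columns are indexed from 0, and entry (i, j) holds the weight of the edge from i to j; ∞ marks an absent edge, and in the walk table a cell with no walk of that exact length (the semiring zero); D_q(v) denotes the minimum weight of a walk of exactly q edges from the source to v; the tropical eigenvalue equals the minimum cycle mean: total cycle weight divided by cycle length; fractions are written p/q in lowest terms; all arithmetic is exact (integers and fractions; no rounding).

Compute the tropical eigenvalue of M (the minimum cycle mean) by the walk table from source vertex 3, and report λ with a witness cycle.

q=0: [∞, ∞, ∞, 0]
q=1: [∞, ∞, -3, 19]
q=2: [-11, 5, 13, -9]
q=3: [1, 1, -12, -18]
q=4: [-20, -4, -21, -18]
Optimal cycle mean attained by: cycle 0->3->2->0, total (-7) + (-3) + (-8), length 3.
Answer: λ = -6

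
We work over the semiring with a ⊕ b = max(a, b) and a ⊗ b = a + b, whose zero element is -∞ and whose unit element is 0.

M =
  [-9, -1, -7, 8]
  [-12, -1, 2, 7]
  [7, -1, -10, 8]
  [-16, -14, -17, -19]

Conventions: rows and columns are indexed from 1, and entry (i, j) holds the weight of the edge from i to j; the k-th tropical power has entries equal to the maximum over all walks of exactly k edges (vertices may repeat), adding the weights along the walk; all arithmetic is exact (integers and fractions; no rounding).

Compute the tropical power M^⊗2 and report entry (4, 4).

M^⊗2:
  [0, -2, 1, 6]
  [9, 1, 1, 10]
  [-2, 6, 1, 15]
  [-10, -15, -12, -7]
Key observation: the optimum is the walk 4->2->4, with weight (-14) + 7 = -7.
Optimal value attained by: walk 4->2->4.
Answer: (M^⊗2)[4][4] = -7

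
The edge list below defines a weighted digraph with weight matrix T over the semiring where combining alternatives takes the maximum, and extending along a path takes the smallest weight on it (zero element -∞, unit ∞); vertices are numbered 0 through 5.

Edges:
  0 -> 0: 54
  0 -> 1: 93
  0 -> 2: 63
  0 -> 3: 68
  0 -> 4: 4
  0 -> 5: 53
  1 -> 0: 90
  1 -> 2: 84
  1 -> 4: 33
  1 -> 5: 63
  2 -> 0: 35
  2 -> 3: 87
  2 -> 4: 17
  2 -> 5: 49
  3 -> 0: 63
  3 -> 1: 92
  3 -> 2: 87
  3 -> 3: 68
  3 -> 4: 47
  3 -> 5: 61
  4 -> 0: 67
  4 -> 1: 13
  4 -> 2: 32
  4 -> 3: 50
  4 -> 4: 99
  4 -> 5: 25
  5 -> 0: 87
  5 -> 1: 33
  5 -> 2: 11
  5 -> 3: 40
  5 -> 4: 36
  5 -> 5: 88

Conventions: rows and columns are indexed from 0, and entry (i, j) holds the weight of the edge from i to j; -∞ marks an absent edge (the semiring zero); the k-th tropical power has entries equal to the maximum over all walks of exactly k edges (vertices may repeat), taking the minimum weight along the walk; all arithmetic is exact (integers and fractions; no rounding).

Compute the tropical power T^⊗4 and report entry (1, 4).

T^⊗2:
  [90, 68, 84, 68, 47, 63]
  [63, 90, 63, 84, 36, 63]
  [63, 87, 87, 68, 47, 61]
  [90, 68, 84, 87, 47, 63]
  [67, 67, 63, 67, 99, 53]
  [87, 87, 63, 68, 40, 88]
T^⊗3:
  [68, 90, 68, 84, 47, 63]
  [90, 84, 84, 68, 47, 63]
  [87, 68, 84, 87, 47, 63]
  [68, 90, 87, 84, 47, 63]
  [67, 67, 67, 67, 99, 63]
  [87, 87, 84, 68, 47, 88]
T^⊗4:
  [90, 84, 84, 68, 47, 63]
  [84, 90, 84, 84, 47, 63]
  [68, 87, 87, 84, 47, 63]
  [90, 84, 84, 87, 47, 63]
  [67, 67, 67, 67, 99, 63]
  [87, 87, 84, 84, 47, 88]
Key observation: the optimum is the walk 1->0->0->3->4, with weight 90 min 54 min 68 min 47 = 47.
Optimal value attained by: walk 1->0->0->3->4.
Answer: (T^⊗4)[1][4] = 47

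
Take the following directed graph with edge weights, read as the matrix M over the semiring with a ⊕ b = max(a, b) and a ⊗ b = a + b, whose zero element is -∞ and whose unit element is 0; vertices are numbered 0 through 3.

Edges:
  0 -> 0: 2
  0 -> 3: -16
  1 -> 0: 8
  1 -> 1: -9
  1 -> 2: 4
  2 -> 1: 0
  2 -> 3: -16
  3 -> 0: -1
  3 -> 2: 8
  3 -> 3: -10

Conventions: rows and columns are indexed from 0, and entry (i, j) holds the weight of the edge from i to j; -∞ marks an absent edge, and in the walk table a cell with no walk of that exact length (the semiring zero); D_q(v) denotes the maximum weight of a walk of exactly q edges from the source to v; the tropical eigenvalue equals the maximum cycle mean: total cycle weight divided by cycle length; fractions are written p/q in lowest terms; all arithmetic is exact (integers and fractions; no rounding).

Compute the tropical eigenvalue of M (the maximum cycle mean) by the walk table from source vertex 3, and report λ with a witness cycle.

q=0: [-∞, -∞, -∞, 0]
q=1: [-1, -∞, 8, -10]
q=2: [1, 8, -2, -8]
q=3: [16, -1, 12, -15]
q=4: [18, 12, 3, 0]
Optimal cycle mean attained by: cycle 0->0, total 2, length 1.
Answer: λ = 2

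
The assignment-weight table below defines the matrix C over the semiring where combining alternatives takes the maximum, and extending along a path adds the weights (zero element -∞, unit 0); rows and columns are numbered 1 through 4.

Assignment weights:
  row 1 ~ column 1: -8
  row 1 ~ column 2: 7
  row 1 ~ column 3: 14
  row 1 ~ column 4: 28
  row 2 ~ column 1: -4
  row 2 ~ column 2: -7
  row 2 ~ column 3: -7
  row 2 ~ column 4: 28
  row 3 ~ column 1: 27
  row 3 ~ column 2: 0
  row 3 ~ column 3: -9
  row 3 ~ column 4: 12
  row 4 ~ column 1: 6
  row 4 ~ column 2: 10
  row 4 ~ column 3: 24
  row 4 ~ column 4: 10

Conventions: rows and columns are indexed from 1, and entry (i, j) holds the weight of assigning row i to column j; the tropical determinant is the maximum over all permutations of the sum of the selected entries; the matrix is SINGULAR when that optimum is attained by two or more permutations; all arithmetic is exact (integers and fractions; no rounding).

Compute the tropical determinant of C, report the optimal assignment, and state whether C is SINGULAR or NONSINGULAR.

σ = (1, 2, 3, 4): (-8) + (-7) + (-9) + 10 = -14
σ = (1, 2, 4, 3): (-8) + (-7) + 12 + 24 = 21
σ = (1, 3, 2, 4): (-8) + (-7) + 0 + 10 = -5
σ = (1, 3, 4, 2): (-8) + (-7) + 12 + 10 = 7
σ = (1, 4, 2, 3): (-8) + 28 + 0 + 24 = 44
σ = (1, 4, 3, 2): (-8) + 28 + (-9) + 10 = 21
σ = (2, 1, 3, 4): 7 + (-4) + (-9) + 10 = 4
σ = (2, 1, 4, 3): 7 + (-4) + 12 + 24 = 39
σ = (2, 3, 1, 4): 7 + (-7) + 27 + 10 = 37
σ = (2, 3, 4, 1): 7 + (-7) + 12 + 6 = 18
σ = (2, 4, 1, 3): 7 + 28 + 27 + 24 = 86
σ = (2, 4, 3, 1): 7 + 28 + (-9) + 6 = 32
σ = (3, 1, 2, 4): 14 + (-4) + 0 + 10 = 20
σ = (3, 1, 4, 2): 14 + (-4) + 12 + 10 = 32
σ = (3, 2, 1, 4): 14 + (-7) + 27 + 10 = 44
σ = (3, 2, 4, 1): 14 + (-7) + 12 + 6 = 25
σ = (3, 4, 1, 2): 14 + 28 + 27 + 10 = 79
σ = (3, 4, 2, 1): 14 + 28 + 0 + 6 = 48
σ = (4, 1, 2, 3): 28 + (-4) + 0 + 24 = 48
σ = (4, 1, 3, 2): 28 + (-4) + (-9) + 10 = 25
σ = (4, 2, 1, 3): 28 + (-7) + 27 + 24 = 72
σ = (4, 2, 3, 1): 28 + (-7) + (-9) + 6 = 18
σ = (4, 3, 1, 2): 28 + (-7) + 27 + 10 = 58
σ = (4, 3, 2, 1): 28 + (-7) + 0 + 6 = 27
Optimal value attained by: σ = (2, 4, 1, 3).
Answer: det⊕(C) = 86; verdict: NONSINGULAR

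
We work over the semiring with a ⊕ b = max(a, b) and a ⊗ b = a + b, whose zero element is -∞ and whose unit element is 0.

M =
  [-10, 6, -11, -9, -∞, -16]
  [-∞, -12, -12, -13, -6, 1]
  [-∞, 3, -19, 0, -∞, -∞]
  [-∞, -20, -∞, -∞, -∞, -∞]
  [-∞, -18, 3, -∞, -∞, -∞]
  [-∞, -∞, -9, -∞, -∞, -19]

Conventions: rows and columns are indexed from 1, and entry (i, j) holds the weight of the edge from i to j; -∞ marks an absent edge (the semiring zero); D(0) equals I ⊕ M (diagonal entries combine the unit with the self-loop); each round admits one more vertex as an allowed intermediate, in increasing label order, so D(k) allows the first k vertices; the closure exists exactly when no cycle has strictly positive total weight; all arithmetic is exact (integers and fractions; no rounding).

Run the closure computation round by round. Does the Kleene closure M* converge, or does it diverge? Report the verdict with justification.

D(0):
  [0, 6, -11, -9, -∞, -16]
  [-∞, 0, -12, -13, -6, 1]
  [-∞, 3, 0, 0, -∞, -∞]
  [-∞, -20, -∞, 0, -∞, -∞]
  [-∞, -18, 3, -∞, 0, -∞]
  [-∞, -∞, -9, -∞, -∞, 0]
D(1):
  [0, 6, -11, -9, -∞, -16]
  [-∞, 0, -12, -13, -6, 1]
  [-∞, 3, 0, 0, -∞, -∞]
  [-∞, -20, -∞, 0, -∞, -∞]
  [-∞, -18, 3, -∞, 0, -∞]
  [-∞, -∞, -9, -∞, -∞, 0]
D(2):
  [0, 6, -6, -7, 0, 7]
  [-∞, 0, -12, -13, -6, 1]
  [-∞, 3, 0, 0, -3, 4]
  [-∞, -20, -32, 0, -26, -19]
  [-∞, -18, 3, -31, 0, -17]
  [-∞, -∞, -9, -∞, -∞, 0]
D(3):
  [0, 6, -6, -6, 0, 7]
  [-∞, 0, -12, -12, -6, 1]
  [-∞, 3, 0, 0, -3, 4]
  [-∞, -20, -32, 0, -26, -19]
  [-∞, 6, 3, 3, 0, 7]
  [-∞, -6, -9, -9, -12, 0]
D(4):
  [0, 6, -6, -6, 0, 7]
  [-∞, 0, -12, -12, -6, 1]
  [-∞, 3, 0, 0, -3, 4]
  [-∞, -20, -32, 0, -26, -19]
  [-∞, 6, 3, 3, 0, 7]
  [-∞, -6, -9, -9, -12, 0]
D(5):
  [0, 6, 3, 3, 0, 7]
  [-∞, 0, -3, -3, -6, 1]
  [-∞, 3, 0, 0, -3, 4]
  [-∞, -20, -23, 0, -26, -19]
  [-∞, 6, 3, 3, 0, 7]
  [-∞, -6, -9, -9, -12, 0]
D(6):
  [0, 6, 3, 3, 0, 7]
  [-∞, 0, -3, -3, -6, 1]
  [-∞, 3, 0, 0, -3, 4]
  [-∞, -20, -23, 0, -26, -19]
  [-∞, 6, 3, 3, 0, 7]
  [-∞, -6, -9, -9, -12, 0]
Key observation: every diagonal entry stays at the unit through all rounds, so no improving cycle exists.
Answer: CONVERGES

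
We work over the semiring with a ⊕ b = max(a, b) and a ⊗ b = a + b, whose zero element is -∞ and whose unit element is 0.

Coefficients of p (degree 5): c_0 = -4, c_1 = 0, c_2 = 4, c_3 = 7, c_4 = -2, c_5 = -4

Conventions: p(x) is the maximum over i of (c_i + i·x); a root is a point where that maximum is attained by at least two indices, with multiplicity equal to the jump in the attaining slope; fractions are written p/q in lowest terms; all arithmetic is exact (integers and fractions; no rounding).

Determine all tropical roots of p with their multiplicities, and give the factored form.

hull edge (i=0, c=-4) to (i=2, c=4): slope 4, span 2
hull edge (i=2, c=4) to (i=3, c=7): slope 3, span 1
hull edge (i=3, c=7) to (i=5, c=-4): slope -11/2, span 2
Factored form: p(x) = -4 ⊗ (x ⊕ (-4)) ⊗ (x ⊕ (-4)) ⊗ (x ⊕ (-3)) ⊗ (x ⊕ 11/2) ⊗ (x ⊕ 11/2)
Answer: roots = -4 (mult 2), -3 (mult 1), 11/2 (mult 2)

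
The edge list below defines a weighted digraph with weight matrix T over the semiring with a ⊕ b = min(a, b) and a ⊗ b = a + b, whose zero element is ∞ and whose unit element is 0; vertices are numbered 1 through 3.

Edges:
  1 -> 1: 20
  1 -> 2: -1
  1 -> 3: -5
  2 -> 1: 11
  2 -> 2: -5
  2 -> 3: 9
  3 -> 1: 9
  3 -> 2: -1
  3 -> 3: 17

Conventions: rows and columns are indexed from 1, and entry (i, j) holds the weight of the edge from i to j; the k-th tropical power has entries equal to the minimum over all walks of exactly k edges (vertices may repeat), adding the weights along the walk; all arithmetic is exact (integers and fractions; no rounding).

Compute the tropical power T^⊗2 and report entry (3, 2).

T^⊗2:
  [4, -6, 8]
  [6, -10, 4]
  [10, -6, 4]
Key observation: the optimum is the walk 3->2->2, with weight (-1) + (-5) = -6.
Optimal value attained by: walk 3->2->2.
Answer: (T^⊗2)[3][2] = -6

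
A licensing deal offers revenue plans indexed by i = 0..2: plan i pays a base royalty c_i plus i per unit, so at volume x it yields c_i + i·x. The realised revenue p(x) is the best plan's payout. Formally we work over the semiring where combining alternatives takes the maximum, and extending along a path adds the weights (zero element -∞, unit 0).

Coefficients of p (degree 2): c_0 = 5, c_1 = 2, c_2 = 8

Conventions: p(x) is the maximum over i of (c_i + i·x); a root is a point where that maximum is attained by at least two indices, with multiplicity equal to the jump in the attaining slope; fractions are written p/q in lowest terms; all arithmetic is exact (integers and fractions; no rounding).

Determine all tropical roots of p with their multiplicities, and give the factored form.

hull edge (i=0, c=5) to (i=2, c=8): slope 3/2, span 2
Factored form: p(x) = 8 ⊗ (x ⊕ (-3/2)) ⊗ (x ⊕ (-3/2))
Answer: roots = -3/2 (mult 2)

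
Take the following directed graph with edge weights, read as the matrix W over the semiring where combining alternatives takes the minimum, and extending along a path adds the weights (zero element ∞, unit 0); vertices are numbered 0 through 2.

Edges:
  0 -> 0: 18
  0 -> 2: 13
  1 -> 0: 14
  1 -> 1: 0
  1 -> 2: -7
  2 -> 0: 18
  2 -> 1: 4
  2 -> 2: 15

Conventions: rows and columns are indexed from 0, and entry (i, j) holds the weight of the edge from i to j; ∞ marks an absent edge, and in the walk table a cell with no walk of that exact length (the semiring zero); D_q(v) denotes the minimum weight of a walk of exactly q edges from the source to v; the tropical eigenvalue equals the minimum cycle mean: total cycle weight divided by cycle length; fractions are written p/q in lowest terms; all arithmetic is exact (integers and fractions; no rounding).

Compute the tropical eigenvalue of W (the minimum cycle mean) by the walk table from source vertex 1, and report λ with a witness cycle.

q=0: [∞, 0, ∞]
q=1: [14, 0, -7]
q=2: [11, -3, -7]
q=3: [11, -3, -10]
Optimal cycle mean attained by: cycle 1->2->1, total (-7) + 4, length 2.
Answer: λ = -3/2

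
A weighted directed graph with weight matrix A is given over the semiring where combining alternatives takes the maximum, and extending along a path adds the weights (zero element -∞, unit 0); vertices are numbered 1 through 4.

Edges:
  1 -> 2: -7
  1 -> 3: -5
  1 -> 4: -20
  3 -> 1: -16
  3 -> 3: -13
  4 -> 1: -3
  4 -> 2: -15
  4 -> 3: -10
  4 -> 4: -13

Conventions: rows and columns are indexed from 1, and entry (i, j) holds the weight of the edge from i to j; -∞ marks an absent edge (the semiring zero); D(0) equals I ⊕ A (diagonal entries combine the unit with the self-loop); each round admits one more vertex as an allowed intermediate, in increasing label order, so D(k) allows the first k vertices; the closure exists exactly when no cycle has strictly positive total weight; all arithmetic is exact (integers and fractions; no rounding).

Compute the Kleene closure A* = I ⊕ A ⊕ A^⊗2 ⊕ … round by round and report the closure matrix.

D(0):
  [0, -7, -5, -20]
  [-∞, 0, -∞, -∞]
  [-16, -∞, 0, -∞]
  [-3, -15, -10, 0]
D(1):
  [0, -7, -5, -20]
  [-∞, 0, -∞, -∞]
  [-16, -23, 0, -36]
  [-3, -10, -8, 0]
D(2):
  [0, -7, -5, -20]
  [-∞, 0, -∞, -∞]
  [-16, -23, 0, -36]
  [-3, -10, -8, 0]
D(3):
  [0, -7, -5, -20]
  [-∞, 0, -∞, -∞]
  [-16, -23, 0, -36]
  [-3, -10, -8, 0]
D(4):
  [0, -7, -5, -20]
  [-∞, 0, -∞, -∞]
  [-16, -23, 0, -36]
  [-3, -10, -8, 0]
Answer: A* = [[0, -7, -5, -20], [-∞, 0, -∞, -∞], [-16, -23, 0, -36], [-3, -10, -8, 0]]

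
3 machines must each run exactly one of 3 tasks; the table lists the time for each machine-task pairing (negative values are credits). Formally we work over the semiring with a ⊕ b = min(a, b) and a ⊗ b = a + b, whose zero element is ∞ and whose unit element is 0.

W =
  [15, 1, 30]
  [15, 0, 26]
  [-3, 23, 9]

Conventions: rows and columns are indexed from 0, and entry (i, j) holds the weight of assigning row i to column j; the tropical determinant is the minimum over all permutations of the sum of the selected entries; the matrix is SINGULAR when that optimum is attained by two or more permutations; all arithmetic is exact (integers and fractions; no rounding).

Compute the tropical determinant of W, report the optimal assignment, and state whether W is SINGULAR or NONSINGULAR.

σ = (0, 1, 2): 15 + 0 + 9 = 24
σ = (0, 2, 1): 15 + 26 + 23 = 64
σ = (1, 0, 2): 1 + 15 + 9 = 25
σ = (1, 2, 0): 1 + 26 + (-3) = 24
σ = (2, 0, 1): 30 + 15 + 23 = 68
σ = (2, 1, 0): 30 + 0 + (-3) = 27
Optimal value attained by: σ = (0, 1, 2).
Answer: det⊕(W) = 24; verdict: SINGULAR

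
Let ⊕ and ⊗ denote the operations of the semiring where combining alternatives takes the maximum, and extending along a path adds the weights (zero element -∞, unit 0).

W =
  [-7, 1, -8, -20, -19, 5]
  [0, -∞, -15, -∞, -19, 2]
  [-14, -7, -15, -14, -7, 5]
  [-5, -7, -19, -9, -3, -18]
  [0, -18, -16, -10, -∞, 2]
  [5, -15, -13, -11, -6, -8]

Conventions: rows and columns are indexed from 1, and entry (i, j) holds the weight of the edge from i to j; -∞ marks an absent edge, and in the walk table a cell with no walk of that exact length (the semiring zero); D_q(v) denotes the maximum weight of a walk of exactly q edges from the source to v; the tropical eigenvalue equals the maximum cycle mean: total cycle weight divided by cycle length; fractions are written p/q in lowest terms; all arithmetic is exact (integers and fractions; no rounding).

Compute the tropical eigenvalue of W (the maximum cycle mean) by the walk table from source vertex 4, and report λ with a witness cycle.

q=0: [-∞, -∞, -∞, 0, -∞, -∞]
q=1: [-5, -7, -19, -9, -3, -18]
q=2: [-3, -4, -13, -13, -12, 0]
q=3: [5, -2, -11, -11, -6, 2]
q=4: [7, 6, -3, -9, -4, 10]
q=5: [15, 8, -1, -1, 4, 12]
q=6: [17, 16, 7, 1, 6, 20]
Optimal cycle mean attained by: cycle 1->6->1, total 5 + 5, length 2.
Answer: λ = 5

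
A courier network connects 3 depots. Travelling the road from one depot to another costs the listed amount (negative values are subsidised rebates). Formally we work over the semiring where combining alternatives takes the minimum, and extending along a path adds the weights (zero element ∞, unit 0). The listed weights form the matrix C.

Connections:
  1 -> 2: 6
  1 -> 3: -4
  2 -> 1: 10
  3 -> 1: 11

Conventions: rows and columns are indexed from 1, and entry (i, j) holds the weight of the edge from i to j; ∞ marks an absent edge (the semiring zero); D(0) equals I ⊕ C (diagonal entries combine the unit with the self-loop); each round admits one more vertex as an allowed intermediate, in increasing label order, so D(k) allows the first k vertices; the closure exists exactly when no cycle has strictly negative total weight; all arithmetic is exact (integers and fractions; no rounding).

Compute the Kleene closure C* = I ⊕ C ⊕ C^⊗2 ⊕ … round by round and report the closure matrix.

D(0):
  [0, 6, -4]
  [10, 0, ∞]
  [11, ∞, 0]
D(1):
  [0, 6, -4]
  [10, 0, 6]
  [11, 17, 0]
D(2):
  [0, 6, -4]
  [10, 0, 6]
  [11, 17, 0]
D(3):
  [0, 6, -4]
  [10, 0, 6]
  [11, 17, 0]
Answer: C* = [[0, 6, -4], [10, 0, 6], [11, 17, 0]]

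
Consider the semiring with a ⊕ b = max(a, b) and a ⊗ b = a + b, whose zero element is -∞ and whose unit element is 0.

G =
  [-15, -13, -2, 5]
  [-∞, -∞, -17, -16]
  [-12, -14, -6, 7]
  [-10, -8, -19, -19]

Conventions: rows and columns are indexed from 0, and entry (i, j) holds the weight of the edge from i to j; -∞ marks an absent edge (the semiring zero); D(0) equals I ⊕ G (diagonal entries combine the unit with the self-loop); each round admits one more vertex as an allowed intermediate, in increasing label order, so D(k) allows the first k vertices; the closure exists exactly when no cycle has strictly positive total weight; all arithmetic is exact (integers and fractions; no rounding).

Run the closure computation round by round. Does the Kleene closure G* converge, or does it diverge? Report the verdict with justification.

D(0):
  [0, -13, -2, 5]
  [-∞, 0, -17, -16]
  [-12, -14, 0, 7]
  [-10, -8, -19, 0]
D(1):
  [0, -13, -2, 5]
  [-∞, 0, -17, -16]
  [-12, -14, 0, 7]
  [-10, -8, -12, 0]
D(2):
  [0, -13, -2, 5]
  [-∞, 0, -17, -16]
  [-12, -14, 0, 7]
  [-10, -8, -12, 0]
D(3):
  [0, -13, -2, 5]
  [-29, 0, -17, -10]
  [-12, -14, 0, 7]
  [-10, -8, -12, 0]
D(4):
  [0, -3, -2, 5]
  [-20, 0, -17, -10]
  [-3, -1, 0, 7]
  [-10, -8, -12, 0]
Key observation: every diagonal entry stays at the unit through all rounds, so no improving cycle exists.
Answer: CONVERGES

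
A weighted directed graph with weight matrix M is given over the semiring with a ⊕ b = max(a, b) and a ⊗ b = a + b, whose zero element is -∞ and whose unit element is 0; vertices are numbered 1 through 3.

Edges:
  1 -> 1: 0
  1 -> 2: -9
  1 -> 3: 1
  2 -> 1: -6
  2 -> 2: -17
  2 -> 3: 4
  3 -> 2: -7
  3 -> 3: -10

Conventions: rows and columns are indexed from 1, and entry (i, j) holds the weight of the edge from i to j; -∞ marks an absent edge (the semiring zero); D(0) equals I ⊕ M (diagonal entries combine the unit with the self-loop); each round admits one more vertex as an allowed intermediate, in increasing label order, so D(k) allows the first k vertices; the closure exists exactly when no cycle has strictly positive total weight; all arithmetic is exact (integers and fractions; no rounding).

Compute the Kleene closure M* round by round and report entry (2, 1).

D(0):
  [0, -9, 1]
  [-6, 0, 4]
  [-∞, -7, 0]
D(1):
  [0, -9, 1]
  [-6, 0, 4]
  [-∞, -7, 0]
D(2):
  [0, -9, 1]
  [-6, 0, 4]
  [-13, -7, 0]
D(3):
  [0, -6, 1]
  [-6, 0, 4]
  [-13, -7, 0]
Answer: M*[2][1] = -6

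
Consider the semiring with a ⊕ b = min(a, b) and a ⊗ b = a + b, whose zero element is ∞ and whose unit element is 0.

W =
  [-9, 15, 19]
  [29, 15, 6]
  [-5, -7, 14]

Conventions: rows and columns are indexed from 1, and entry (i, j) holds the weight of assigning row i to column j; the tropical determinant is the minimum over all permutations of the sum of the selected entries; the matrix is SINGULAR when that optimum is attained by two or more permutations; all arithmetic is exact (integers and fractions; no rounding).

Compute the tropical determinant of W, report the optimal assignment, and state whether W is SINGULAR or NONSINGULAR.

σ = (1, 2, 3): (-9) + 15 + 14 = 20
σ = (1, 3, 2): (-9) + 6 + (-7) = -10
σ = (2, 1, 3): 15 + 29 + 14 = 58
σ = (2, 3, 1): 15 + 6 + (-5) = 16
σ = (3, 1, 2): 19 + 29 + (-7) = 41
σ = (3, 2, 1): 19 + 15 + (-5) = 29
Optimal value attained by: σ = (1, 3, 2).
Answer: det⊕(W) = -10; verdict: NONSINGULAR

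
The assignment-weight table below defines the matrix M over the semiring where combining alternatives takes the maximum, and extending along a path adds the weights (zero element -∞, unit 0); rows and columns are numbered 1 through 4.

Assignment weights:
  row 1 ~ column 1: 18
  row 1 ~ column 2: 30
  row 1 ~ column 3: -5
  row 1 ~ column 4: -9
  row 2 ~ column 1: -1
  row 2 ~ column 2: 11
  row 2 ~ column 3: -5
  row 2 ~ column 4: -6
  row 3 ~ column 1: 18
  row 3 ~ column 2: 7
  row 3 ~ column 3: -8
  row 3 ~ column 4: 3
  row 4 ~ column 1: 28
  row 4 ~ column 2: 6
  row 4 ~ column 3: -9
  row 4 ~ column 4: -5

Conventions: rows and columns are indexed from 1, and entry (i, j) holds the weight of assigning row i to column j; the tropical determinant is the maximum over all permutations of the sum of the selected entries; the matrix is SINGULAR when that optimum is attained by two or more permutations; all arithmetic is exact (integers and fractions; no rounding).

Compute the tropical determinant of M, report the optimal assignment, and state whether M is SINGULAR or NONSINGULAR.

σ = (1, 2, 3, 4): 18 + 11 + (-8) + (-5) = 16
σ = (1, 2, 4, 3): 18 + 11 + 3 + (-9) = 23
σ = (1, 3, 2, 4): 18 + (-5) + 7 + (-5) = 15
σ = (1, 3, 4, 2): 18 + (-5) + 3 + 6 = 22
σ = (1, 4, 2, 3): 18 + (-6) + 7 + (-9) = 10
σ = (1, 4, 3, 2): 18 + (-6) + (-8) + 6 = 10
σ = (2, 1, 3, 4): 30 + (-1) + (-8) + (-5) = 16
σ = (2, 1, 4, 3): 30 + (-1) + 3 + (-9) = 23
σ = (2, 3, 1, 4): 30 + (-5) + 18 + (-5) = 38
σ = (2, 3, 4, 1): 30 + (-5) + 3 + 28 = 56
σ = (2, 4, 1, 3): 30 + (-6) + 18 + (-9) = 33
σ = (2, 4, 3, 1): 30 + (-6) + (-8) + 28 = 44
σ = (3, 1, 2, 4): (-5) + (-1) + 7 + (-5) = -4
σ = (3, 1, 4, 2): (-5) + (-1) + 3 + 6 = 3
σ = (3, 2, 1, 4): (-5) + 11 + 18 + (-5) = 19
σ = (3, 2, 4, 1): (-5) + 11 + 3 + 28 = 37
σ = (3, 4, 1, 2): (-5) + (-6) + 18 + 6 = 13
σ = (3, 4, 2, 1): (-5) + (-6) + 7 + 28 = 24
σ = (4, 1, 2, 3): (-9) + (-1) + 7 + (-9) = -12
σ = (4, 1, 3, 2): (-9) + (-1) + (-8) + 6 = -12
σ = (4, 2, 1, 3): (-9) + 11 + 18 + (-9) = 11
σ = (4, 2, 3, 1): (-9) + 11 + (-8) + 28 = 22
σ = (4, 3, 1, 2): (-9) + (-5) + 18 + 6 = 10
σ = (4, 3, 2, 1): (-9) + (-5) + 7 + 28 = 21
Optimal value attained by: σ = (2, 3, 4, 1).
Answer: det⊕(M) = 56; verdict: NONSINGULAR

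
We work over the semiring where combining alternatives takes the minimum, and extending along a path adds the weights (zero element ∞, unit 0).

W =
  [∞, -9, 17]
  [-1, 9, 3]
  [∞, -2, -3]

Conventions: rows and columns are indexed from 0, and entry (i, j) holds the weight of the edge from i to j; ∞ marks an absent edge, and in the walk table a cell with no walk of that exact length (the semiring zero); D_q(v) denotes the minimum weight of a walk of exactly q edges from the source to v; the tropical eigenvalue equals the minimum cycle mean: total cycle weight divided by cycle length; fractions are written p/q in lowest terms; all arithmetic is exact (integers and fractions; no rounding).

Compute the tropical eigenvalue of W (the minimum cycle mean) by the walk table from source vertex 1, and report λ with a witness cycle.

q=0: [∞, 0, ∞]
q=1: [-1, 9, 3]
q=2: [8, -10, 0]
q=3: [-11, -2, -7]
Optimal cycle mean attained by: cycle 0->1->0, total (-9) + (-1), length 2.
Answer: λ = -5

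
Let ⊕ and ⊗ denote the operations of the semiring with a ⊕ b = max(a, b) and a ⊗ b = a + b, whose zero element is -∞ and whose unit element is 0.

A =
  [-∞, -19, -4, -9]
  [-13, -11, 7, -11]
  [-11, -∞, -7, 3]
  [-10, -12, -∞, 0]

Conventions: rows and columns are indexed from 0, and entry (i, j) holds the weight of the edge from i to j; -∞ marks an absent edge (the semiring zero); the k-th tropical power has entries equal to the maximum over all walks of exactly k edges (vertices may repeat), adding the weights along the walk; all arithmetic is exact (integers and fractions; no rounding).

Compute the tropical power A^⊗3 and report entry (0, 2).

A^⊗2:
  [-15, -21, -11, -1]
  [-4, -22, 0, 10]
  [-7, -9, -14, 3]
  [-10, -12, -5, 0]
A^⊗3:
  [-11, -13, -14, -1]
  [0, -2, -7, 10]
  [-7, -9, -2, 3]
  [-10, -12, -5, 0]
Key observation: the optimum is the walk 0->3->1->2, with weight (-9) + (-12) + 7 = -14.
Optimal value attained by: walk 0->3->1->2.
Answer: (A^⊗3)[0][2] = -14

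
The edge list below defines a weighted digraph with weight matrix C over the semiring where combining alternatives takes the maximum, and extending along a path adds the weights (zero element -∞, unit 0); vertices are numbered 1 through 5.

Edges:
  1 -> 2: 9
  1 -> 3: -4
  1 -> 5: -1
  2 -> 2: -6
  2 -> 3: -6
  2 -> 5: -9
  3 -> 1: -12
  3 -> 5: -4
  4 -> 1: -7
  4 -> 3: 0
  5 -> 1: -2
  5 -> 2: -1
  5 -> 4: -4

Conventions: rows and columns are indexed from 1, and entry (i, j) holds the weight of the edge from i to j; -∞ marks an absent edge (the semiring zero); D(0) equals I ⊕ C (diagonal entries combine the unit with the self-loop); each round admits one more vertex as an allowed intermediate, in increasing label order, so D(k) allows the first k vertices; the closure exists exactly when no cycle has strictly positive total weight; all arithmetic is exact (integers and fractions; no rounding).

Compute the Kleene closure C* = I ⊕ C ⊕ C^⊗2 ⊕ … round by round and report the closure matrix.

D(0):
  [0, 9, -4, -∞, -1]
  [-∞, 0, -6, -∞, -9]
  [-12, -∞, 0, -∞, -4]
  [-7, -∞, 0, 0, -∞]
  [-2, -1, -∞, -4, 0]
D(1):
  [0, 9, -4, -∞, -1]
  [-∞, 0, -6, -∞, -9]
  [-12, -3, 0, -∞, -4]
  [-7, 2, 0, 0, -8]
  [-2, 7, -6, -4, 0]
D(2):
  [0, 9, 3, -∞, 0]
  [-∞, 0, -6, -∞, -9]
  [-12, -3, 0, -∞, -4]
  [-7, 2, 0, 0, -7]
  [-2, 7, 1, -4, 0]
D(3):
  [0, 9, 3, -∞, 0]
  [-18, 0, -6, -∞, -9]
  [-12, -3, 0, -∞, -4]
  [-7, 2, 0, 0, -4]
  [-2, 7, 1, -4, 0]
D(4):
  [0, 9, 3, -∞, 0]
  [-18, 0, -6, -∞, -9]
  [-12, -3, 0, -∞, -4]
  [-7, 2, 0, 0, -4]
  [-2, 7, 1, -4, 0]
D(5):
  [0, 9, 3, -4, 0]
  [-11, 0, -6, -13, -9]
  [-6, 3, 0, -8, -4]
  [-6, 3, 0, 0, -4]
  [-2, 7, 1, -4, 0]
Answer: C* = [[0, 9, 3, -4, 0], [-11, 0, -6, -13, -9], [-6, 3, 0, -8, -4], [-6, 3, 0, 0, -4], [-2, 7, 1, -4, 0]]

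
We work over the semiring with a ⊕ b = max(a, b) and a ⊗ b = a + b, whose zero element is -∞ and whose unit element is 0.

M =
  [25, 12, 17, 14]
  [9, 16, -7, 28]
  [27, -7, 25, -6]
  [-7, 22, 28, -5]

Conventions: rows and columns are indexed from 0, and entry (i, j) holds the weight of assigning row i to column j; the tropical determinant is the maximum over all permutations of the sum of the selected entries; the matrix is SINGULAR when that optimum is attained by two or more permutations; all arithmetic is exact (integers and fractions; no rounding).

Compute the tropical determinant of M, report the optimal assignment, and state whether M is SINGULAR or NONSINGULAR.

σ = (0, 1, 2, 3): 25 + 16 + 25 + (-5) = 61
σ = (0, 1, 3, 2): 25 + 16 + (-6) + 28 = 63
σ = (0, 2, 1, 3): 25 + (-7) + (-7) + (-5) = 6
σ = (0, 2, 3, 1): 25 + (-7) + (-6) + 22 = 34
σ = (0, 3, 1, 2): 25 + 28 + (-7) + 28 = 74
σ = (0, 3, 2, 1): 25 + 28 + 25 + 22 = 100
σ = (1, 0, 2, 3): 12 + 9 + 25 + (-5) = 41
σ = (1, 0, 3, 2): 12 + 9 + (-6) + 28 = 43
σ = (1, 2, 0, 3): 12 + (-7) + 27 + (-5) = 27
σ = (1, 2, 3, 0): 12 + (-7) + (-6) + (-7) = -8
σ = (1, 3, 0, 2): 12 + 28 + 27 + 28 = 95
σ = (1, 3, 2, 0): 12 + 28 + 25 + (-7) = 58
σ = (2, 0, 1, 3): 17 + 9 + (-7) + (-5) = 14
σ = (2, 0, 3, 1): 17 + 9 + (-6) + 22 = 42
σ = (2, 1, 0, 3): 17 + 16 + 27 + (-5) = 55
σ = (2, 1, 3, 0): 17 + 16 + (-6) + (-7) = 20
σ = (2, 3, 0, 1): 17 + 28 + 27 + 22 = 94
σ = (2, 3, 1, 0): 17 + 28 + (-7) + (-7) = 31
σ = (3, 0, 1, 2): 14 + 9 + (-7) + 28 = 44
σ = (3, 0, 2, 1): 14 + 9 + 25 + 22 = 70
σ = (3, 1, 0, 2): 14 + 16 + 27 + 28 = 85
σ = (3, 1, 2, 0): 14 + 16 + 25 + (-7) = 48
σ = (3, 2, 0, 1): 14 + (-7) + 27 + 22 = 56
σ = (3, 2, 1, 0): 14 + (-7) + (-7) + (-7) = -7
Optimal value attained by: σ = (0, 3, 2, 1).
Answer: det⊕(M) = 100; verdict: NONSINGULAR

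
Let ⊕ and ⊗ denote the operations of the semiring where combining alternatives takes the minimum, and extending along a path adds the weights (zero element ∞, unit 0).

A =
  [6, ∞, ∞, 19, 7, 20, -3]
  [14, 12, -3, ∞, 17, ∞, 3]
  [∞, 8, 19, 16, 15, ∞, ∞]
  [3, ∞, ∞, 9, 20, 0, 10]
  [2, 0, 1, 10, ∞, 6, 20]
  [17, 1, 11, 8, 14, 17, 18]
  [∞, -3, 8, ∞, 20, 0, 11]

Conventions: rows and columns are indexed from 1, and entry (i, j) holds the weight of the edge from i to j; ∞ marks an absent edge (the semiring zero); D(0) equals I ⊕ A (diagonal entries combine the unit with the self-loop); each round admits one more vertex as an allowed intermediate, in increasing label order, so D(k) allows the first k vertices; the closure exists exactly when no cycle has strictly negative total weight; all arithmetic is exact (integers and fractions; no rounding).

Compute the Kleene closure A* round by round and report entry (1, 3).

D(0):
  [0, ∞, ∞, 19, 7, 20, -3]
  [14, 0, -3, ∞, 17, ∞, 3]
  [∞, 8, 0, 16, 15, ∞, ∞]
  [3, ∞, ∞, 0, 20, 0, 10]
  [2, 0, 1, 10, 0, 6, 20]
  [17, 1, 11, 8, 14, 0, 18]
  [∞, -3, 8, ∞, 20, 0, 0]
D(1):
  [0, ∞, ∞, 19, 7, 20, -3]
  [14, 0, -3, 33, 17, 34, 3]
  [∞, 8, 0, 16, 15, ∞, ∞]
  [3, ∞, ∞, 0, 10, 0, 0]
  [2, 0, 1, 10, 0, 6, -1]
  [17, 1, 11, 8, 14, 0, 14]
  [∞, -3, 8, ∞, 20, 0, 0]
D(2):
  [0, ∞, ∞, 19, 7, 20, -3]
  [14, 0, -3, 33, 17, 34, 3]
  [22, 8, 0, 16, 15, 42, 11]
  [3, ∞, ∞, 0, 10, 0, 0]
  [2, 0, -3, 10, 0, 6, -1]
  [15, 1, -2, 8, 14, 0, 4]
  [11, -3, -6, 30, 14, 0, 0]
D(3):
  [0, ∞, ∞, 19, 7, 20, -3]
  [14, 0, -3, 13, 12, 34, 3]
  [22, 8, 0, 16, 15, 42, 11]
  [3, ∞, ∞, 0, 10, 0, 0]
  [2, 0, -3, 10, 0, 6, -1]
  [15, 1, -2, 8, 13, 0, 4]
  [11, -3, -6, 10, 9, 0, 0]
D(4):
  [0, ∞, ∞, 19, 7, 19, -3]
  [14, 0, -3, 13, 12, 13, 3]
  [19, 8, 0, 16, 15, 16, 11]
  [3, ∞, ∞, 0, 10, 0, 0]
  [2, 0, -3, 10, 0, 6, -1]
  [11, 1, -2, 8, 13, 0, 4]
  [11, -3, -6, 10, 9, 0, 0]
D(5):
  [0, 7, 4, 17, 7, 13, -3]
  [14, 0, -3, 13, 12, 13, 3]
  [17, 8, 0, 16, 15, 16, 11]
  [3, 10, 7, 0, 10, 0, 0]
  [2, 0, -3, 10, 0, 6, -1]
  [11, 1, -2, 8, 13, 0, 4]
  [11, -3, -6, 10, 9, 0, 0]
D(6):
  [0, 7, 4, 17, 7, 13, -3]
  [14, 0, -3, 13, 12, 13, 3]
  [17, 8, 0, 16, 15, 16, 11]
  [3, 1, -2, 0, 10, 0, 0]
  [2, 0, -3, 10, 0, 6, -1]
  [11, 1, -2, 8, 13, 0, 4]
  [11, -3, -6, 8, 9, 0, 0]
D(7):
  [0, -6, -9, 5, 6, -3, -3]
  [14, 0, -3, 11, 12, 3, 3]
  [17, 8, 0, 16, 15, 11, 11]
  [3, -3, -6, 0, 9, 0, 0]
  [2, -4, -7, 7, 0, -1, -1]
  [11, 1, -2, 8, 13, 0, 4]
  [11, -3, -6, 8, 9, 0, 0]
Answer: A*[1][3] = -9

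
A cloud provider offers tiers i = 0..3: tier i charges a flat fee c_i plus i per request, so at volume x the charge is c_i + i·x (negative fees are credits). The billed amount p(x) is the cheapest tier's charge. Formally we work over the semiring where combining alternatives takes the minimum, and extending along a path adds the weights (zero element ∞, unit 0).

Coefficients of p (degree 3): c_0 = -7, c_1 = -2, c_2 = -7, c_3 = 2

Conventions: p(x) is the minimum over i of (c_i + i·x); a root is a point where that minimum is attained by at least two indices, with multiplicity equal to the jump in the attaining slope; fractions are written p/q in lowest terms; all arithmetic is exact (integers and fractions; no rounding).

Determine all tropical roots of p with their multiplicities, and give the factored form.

hull edge (i=0, c=-7) to (i=2, c=-7): slope 0, span 2
hull edge (i=2, c=-7) to (i=3, c=2): slope 9, span 1
Factored form: p(x) = 2 ⊗ (x ⊕ (-9)) ⊗ (x ⊕ 0) ⊗ (x ⊕ 0)
Answer: roots = -9 (mult 1), 0 (mult 2)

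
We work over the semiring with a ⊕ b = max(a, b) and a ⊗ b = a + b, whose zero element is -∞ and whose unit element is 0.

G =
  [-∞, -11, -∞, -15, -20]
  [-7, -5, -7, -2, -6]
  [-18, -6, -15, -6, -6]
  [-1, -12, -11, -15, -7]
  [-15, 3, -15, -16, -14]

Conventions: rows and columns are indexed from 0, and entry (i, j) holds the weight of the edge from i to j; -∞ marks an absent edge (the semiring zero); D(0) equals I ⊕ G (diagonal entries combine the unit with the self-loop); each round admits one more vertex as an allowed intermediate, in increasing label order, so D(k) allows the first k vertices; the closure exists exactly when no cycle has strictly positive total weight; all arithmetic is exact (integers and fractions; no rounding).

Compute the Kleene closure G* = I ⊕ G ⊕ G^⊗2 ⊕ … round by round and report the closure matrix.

D(0):
  [0, -11, -∞, -15, -20]
  [-7, 0, -7, -2, -6]
  [-18, -6, 0, -6, -6]
  [-1, -12, -11, 0, -7]
  [-15, 3, -15, -16, 0]
D(1):
  [0, -11, -∞, -15, -20]
  [-7, 0, -7, -2, -6]
  [-18, -6, 0, -6, -6]
  [-1, -12, -11, 0, -7]
  [-15, 3, -15, -16, 0]
D(2):
  [0, -11, -18, -13, -17]
  [-7, 0, -7, -2, -6]
  [-13, -6, 0, -6, -6]
  [-1, -12, -11, 0, -7]
  [-4, 3, -4, 1, 0]
D(3):
  [0, -11, -18, -13, -17]
  [-7, 0, -7, -2, -6]
  [-13, -6, 0, -6, -6]
  [-1, -12, -11, 0, -7]
  [-4, 3, -4, 1, 0]
D(4):
  [0, -11, -18, -13, -17]
  [-3, 0, -7, -2, -6]
  [-7, -6, 0, -6, -6]
  [-1, -12, -11, 0, -7]
  [0, 3, -4, 1, 0]
D(5):
  [0, -11, -18, -13, -17]
  [-3, 0, -7, -2, -6]
  [-6, -3, 0, -5, -6]
  [-1, -4, -11, 0, -7]
  [0, 3, -4, 1, 0]
Answer: G* = [[0, -11, -18, -13, -17], [-3, 0, -7, -2, -6], [-6, -3, 0, -5, -6], [-1, -4, -11, 0, -7], [0, 3, -4, 1, 0]]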